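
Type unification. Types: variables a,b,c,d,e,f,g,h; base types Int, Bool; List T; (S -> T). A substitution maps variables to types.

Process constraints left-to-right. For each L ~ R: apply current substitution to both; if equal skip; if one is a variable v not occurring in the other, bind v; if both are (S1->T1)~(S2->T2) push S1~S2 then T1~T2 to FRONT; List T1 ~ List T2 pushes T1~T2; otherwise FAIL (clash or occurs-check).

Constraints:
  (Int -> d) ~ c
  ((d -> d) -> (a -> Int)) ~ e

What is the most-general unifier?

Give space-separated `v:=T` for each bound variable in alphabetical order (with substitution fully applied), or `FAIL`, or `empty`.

step 1: unify (Int -> d) ~ c  [subst: {-} | 1 pending]
  bind c := (Int -> d)
step 2: unify ((d -> d) -> (a -> Int)) ~ e  [subst: {c:=(Int -> d)} | 0 pending]
  bind e := ((d -> d) -> (a -> Int))

Answer: c:=(Int -> d) e:=((d -> d) -> (a -> Int))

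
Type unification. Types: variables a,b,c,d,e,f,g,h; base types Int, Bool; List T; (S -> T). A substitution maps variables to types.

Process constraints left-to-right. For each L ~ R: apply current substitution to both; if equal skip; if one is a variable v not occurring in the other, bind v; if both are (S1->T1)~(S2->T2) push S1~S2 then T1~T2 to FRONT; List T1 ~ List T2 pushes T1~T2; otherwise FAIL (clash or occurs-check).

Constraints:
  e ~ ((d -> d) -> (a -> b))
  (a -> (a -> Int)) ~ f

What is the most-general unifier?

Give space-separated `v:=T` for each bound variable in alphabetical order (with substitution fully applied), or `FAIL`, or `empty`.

step 1: unify e ~ ((d -> d) -> (a -> b))  [subst: {-} | 1 pending]
  bind e := ((d -> d) -> (a -> b))
step 2: unify (a -> (a -> Int)) ~ f  [subst: {e:=((d -> d) -> (a -> b))} | 0 pending]
  bind f := (a -> (a -> Int))

Answer: e:=((d -> d) -> (a -> b)) f:=(a -> (a -> Int))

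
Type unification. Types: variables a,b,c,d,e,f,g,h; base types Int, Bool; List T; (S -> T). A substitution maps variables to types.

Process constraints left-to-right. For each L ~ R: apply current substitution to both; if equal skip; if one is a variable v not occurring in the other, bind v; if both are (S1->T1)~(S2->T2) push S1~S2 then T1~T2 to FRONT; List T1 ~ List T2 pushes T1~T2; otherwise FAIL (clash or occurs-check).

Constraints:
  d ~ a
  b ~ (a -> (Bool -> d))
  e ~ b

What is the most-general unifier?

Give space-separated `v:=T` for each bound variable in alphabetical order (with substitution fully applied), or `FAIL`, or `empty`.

step 1: unify d ~ a  [subst: {-} | 2 pending]
  bind d := a
step 2: unify b ~ (a -> (Bool -> a))  [subst: {d:=a} | 1 pending]
  bind b := (a -> (Bool -> a))
step 3: unify e ~ (a -> (Bool -> a))  [subst: {d:=a, b:=(a -> (Bool -> a))} | 0 pending]
  bind e := (a -> (Bool -> a))

Answer: b:=(a -> (Bool -> a)) d:=a e:=(a -> (Bool -> a))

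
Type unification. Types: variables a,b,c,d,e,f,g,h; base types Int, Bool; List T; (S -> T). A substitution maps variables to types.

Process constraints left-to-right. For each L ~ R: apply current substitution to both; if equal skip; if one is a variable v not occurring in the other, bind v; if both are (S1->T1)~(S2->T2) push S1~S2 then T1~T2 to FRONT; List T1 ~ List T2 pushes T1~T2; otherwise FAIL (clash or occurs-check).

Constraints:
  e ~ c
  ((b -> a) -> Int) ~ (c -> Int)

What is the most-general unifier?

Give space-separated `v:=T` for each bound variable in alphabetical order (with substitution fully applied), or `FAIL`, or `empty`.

Answer: c:=(b -> a) e:=(b -> a)

Derivation:
step 1: unify e ~ c  [subst: {-} | 1 pending]
  bind e := c
step 2: unify ((b -> a) -> Int) ~ (c -> Int)  [subst: {e:=c} | 0 pending]
  -> decompose arrow: push (b -> a)~c, Int~Int
step 3: unify (b -> a) ~ c  [subst: {e:=c} | 1 pending]
  bind c := (b -> a)
step 4: unify Int ~ Int  [subst: {e:=c, c:=(b -> a)} | 0 pending]
  -> identical, skip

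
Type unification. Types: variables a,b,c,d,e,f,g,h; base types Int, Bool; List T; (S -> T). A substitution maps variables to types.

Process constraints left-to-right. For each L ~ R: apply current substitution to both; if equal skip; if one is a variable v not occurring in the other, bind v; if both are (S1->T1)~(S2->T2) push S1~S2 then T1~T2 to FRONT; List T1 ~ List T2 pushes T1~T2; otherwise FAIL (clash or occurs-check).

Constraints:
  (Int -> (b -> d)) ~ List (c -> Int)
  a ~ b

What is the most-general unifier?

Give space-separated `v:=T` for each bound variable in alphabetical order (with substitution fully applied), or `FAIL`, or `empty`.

Answer: FAIL

Derivation:
step 1: unify (Int -> (b -> d)) ~ List (c -> Int)  [subst: {-} | 1 pending]
  clash: (Int -> (b -> d)) vs List (c -> Int)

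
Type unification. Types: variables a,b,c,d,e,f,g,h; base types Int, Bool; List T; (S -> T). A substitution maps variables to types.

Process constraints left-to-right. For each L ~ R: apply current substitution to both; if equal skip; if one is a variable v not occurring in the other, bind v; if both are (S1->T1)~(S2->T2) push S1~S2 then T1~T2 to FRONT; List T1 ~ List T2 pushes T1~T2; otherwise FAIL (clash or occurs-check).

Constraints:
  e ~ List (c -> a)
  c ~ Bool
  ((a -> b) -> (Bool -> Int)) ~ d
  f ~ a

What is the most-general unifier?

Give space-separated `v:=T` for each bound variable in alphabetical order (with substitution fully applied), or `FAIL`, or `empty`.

step 1: unify e ~ List (c -> a)  [subst: {-} | 3 pending]
  bind e := List (c -> a)
step 2: unify c ~ Bool  [subst: {e:=List (c -> a)} | 2 pending]
  bind c := Bool
step 3: unify ((a -> b) -> (Bool -> Int)) ~ d  [subst: {e:=List (c -> a), c:=Bool} | 1 pending]
  bind d := ((a -> b) -> (Bool -> Int))
step 4: unify f ~ a  [subst: {e:=List (c -> a), c:=Bool, d:=((a -> b) -> (Bool -> Int))} | 0 pending]
  bind f := a

Answer: c:=Bool d:=((a -> b) -> (Bool -> Int)) e:=List (Bool -> a) f:=a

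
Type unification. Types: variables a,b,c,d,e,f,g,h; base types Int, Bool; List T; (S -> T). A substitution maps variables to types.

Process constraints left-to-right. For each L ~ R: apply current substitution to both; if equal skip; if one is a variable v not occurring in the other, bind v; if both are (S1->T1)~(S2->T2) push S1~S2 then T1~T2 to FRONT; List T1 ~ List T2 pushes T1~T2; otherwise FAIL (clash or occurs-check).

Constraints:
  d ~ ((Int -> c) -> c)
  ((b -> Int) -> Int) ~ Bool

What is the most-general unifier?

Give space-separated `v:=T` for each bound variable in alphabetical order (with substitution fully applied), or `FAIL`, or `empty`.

step 1: unify d ~ ((Int -> c) -> c)  [subst: {-} | 1 pending]
  bind d := ((Int -> c) -> c)
step 2: unify ((b -> Int) -> Int) ~ Bool  [subst: {d:=((Int -> c) -> c)} | 0 pending]
  clash: ((b -> Int) -> Int) vs Bool

Answer: FAIL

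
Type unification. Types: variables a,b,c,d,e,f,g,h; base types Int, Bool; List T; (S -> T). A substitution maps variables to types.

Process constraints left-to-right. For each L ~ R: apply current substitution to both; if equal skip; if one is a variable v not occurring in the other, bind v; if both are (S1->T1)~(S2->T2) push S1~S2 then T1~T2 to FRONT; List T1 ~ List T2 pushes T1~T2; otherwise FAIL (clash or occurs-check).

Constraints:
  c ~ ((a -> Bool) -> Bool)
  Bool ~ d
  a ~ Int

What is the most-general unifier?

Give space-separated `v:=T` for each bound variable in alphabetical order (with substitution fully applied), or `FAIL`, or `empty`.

step 1: unify c ~ ((a -> Bool) -> Bool)  [subst: {-} | 2 pending]
  bind c := ((a -> Bool) -> Bool)
step 2: unify Bool ~ d  [subst: {c:=((a -> Bool) -> Bool)} | 1 pending]
  bind d := Bool
step 3: unify a ~ Int  [subst: {c:=((a -> Bool) -> Bool), d:=Bool} | 0 pending]
  bind a := Int

Answer: a:=Int c:=((Int -> Bool) -> Bool) d:=Bool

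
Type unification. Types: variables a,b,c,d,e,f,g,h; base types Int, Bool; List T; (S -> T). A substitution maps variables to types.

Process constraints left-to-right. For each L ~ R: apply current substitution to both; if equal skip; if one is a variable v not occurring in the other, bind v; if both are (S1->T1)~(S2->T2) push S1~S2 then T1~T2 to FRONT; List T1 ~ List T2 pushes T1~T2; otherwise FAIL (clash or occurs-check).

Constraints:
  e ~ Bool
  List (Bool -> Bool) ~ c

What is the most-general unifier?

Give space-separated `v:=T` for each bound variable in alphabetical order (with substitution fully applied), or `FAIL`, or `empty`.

step 1: unify e ~ Bool  [subst: {-} | 1 pending]
  bind e := Bool
step 2: unify List (Bool -> Bool) ~ c  [subst: {e:=Bool} | 0 pending]
  bind c := List (Bool -> Bool)

Answer: c:=List (Bool -> Bool) e:=Bool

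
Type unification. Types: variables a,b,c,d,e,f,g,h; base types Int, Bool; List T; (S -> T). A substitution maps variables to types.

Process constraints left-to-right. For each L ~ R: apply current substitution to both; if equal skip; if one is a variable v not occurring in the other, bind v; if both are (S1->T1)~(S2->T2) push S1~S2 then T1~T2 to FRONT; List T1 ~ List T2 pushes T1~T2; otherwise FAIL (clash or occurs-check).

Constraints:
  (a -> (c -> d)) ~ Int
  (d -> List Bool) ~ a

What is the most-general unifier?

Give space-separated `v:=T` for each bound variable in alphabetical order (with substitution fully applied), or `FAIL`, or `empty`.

Answer: FAIL

Derivation:
step 1: unify (a -> (c -> d)) ~ Int  [subst: {-} | 1 pending]
  clash: (a -> (c -> d)) vs Int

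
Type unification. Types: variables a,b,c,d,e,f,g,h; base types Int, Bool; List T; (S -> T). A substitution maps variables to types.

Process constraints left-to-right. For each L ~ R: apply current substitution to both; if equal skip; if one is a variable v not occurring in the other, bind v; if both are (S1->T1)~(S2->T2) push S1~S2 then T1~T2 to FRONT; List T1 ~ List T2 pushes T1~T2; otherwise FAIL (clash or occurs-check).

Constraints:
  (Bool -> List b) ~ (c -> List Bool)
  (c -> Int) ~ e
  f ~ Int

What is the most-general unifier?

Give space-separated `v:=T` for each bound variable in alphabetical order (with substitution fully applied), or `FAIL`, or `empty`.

step 1: unify (Bool -> List b) ~ (c -> List Bool)  [subst: {-} | 2 pending]
  -> decompose arrow: push Bool~c, List b~List Bool
step 2: unify Bool ~ c  [subst: {-} | 3 pending]
  bind c := Bool
step 3: unify List b ~ List Bool  [subst: {c:=Bool} | 2 pending]
  -> decompose List: push b~Bool
step 4: unify b ~ Bool  [subst: {c:=Bool} | 2 pending]
  bind b := Bool
step 5: unify (Bool -> Int) ~ e  [subst: {c:=Bool, b:=Bool} | 1 pending]
  bind e := (Bool -> Int)
step 6: unify f ~ Int  [subst: {c:=Bool, b:=Bool, e:=(Bool -> Int)} | 0 pending]
  bind f := Int

Answer: b:=Bool c:=Bool e:=(Bool -> Int) f:=Int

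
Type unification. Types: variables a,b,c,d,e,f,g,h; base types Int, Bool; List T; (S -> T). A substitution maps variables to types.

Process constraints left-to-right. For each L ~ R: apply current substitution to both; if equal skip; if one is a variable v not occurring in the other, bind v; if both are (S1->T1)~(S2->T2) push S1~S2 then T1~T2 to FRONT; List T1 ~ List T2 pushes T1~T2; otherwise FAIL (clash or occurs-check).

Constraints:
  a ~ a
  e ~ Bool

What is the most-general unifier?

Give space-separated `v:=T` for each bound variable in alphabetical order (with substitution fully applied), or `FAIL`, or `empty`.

step 1: unify a ~ a  [subst: {-} | 1 pending]
  -> identical, skip
step 2: unify e ~ Bool  [subst: {-} | 0 pending]
  bind e := Bool

Answer: e:=Bool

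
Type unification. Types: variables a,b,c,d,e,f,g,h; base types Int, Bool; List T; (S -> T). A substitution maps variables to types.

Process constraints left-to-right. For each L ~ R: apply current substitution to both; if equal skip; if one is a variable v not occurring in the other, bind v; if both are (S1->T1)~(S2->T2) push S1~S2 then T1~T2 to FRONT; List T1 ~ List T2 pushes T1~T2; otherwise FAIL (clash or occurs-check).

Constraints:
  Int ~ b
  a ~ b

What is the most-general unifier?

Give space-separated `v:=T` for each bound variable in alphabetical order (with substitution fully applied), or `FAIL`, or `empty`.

Answer: a:=Int b:=Int

Derivation:
step 1: unify Int ~ b  [subst: {-} | 1 pending]
  bind b := Int
step 2: unify a ~ Int  [subst: {b:=Int} | 0 pending]
  bind a := Int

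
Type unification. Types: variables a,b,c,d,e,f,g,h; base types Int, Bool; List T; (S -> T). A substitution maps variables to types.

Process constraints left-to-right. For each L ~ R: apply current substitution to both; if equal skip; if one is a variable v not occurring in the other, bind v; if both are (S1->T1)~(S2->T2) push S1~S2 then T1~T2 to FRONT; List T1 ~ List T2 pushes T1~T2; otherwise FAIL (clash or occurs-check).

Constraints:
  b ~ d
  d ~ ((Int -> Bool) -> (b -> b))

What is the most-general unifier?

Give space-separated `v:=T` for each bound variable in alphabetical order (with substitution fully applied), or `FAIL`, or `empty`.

Answer: FAIL

Derivation:
step 1: unify b ~ d  [subst: {-} | 1 pending]
  bind b := d
step 2: unify d ~ ((Int -> Bool) -> (d -> d))  [subst: {b:=d} | 0 pending]
  occurs-check fail: d in ((Int -> Bool) -> (d -> d))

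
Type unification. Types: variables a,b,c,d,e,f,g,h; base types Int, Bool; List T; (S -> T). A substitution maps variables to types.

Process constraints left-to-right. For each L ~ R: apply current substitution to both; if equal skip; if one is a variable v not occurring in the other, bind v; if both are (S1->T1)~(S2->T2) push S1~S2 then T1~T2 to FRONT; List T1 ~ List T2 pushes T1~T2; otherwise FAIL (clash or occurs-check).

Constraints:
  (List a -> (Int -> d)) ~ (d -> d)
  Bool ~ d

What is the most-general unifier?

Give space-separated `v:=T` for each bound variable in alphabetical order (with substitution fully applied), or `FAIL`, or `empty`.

step 1: unify (List a -> (Int -> d)) ~ (d -> d)  [subst: {-} | 1 pending]
  -> decompose arrow: push List a~d, (Int -> d)~d
step 2: unify List a ~ d  [subst: {-} | 2 pending]
  bind d := List a
step 3: unify (Int -> List a) ~ List a  [subst: {d:=List a} | 1 pending]
  clash: (Int -> List a) vs List a

Answer: FAIL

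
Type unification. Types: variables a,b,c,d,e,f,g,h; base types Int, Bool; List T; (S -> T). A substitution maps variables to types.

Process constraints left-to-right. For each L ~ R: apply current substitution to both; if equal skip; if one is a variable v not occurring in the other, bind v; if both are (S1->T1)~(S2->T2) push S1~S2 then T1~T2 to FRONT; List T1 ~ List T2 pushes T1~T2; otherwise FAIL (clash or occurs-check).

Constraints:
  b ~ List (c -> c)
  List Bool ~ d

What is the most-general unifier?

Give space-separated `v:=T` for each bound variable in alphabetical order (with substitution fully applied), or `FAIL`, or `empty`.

Answer: b:=List (c -> c) d:=List Bool

Derivation:
step 1: unify b ~ List (c -> c)  [subst: {-} | 1 pending]
  bind b := List (c -> c)
step 2: unify List Bool ~ d  [subst: {b:=List (c -> c)} | 0 pending]
  bind d := List Bool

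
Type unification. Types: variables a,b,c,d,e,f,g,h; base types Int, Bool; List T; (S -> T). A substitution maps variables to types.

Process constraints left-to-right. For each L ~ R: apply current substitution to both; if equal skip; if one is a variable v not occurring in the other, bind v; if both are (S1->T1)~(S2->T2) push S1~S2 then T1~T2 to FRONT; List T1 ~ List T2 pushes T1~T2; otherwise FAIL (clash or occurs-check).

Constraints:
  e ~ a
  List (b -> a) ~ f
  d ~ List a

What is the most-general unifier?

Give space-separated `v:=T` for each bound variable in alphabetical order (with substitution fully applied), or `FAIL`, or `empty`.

Answer: d:=List a e:=a f:=List (b -> a)

Derivation:
step 1: unify e ~ a  [subst: {-} | 2 pending]
  bind e := a
step 2: unify List (b -> a) ~ f  [subst: {e:=a} | 1 pending]
  bind f := List (b -> a)
step 3: unify d ~ List a  [subst: {e:=a, f:=List (b -> a)} | 0 pending]
  bind d := List a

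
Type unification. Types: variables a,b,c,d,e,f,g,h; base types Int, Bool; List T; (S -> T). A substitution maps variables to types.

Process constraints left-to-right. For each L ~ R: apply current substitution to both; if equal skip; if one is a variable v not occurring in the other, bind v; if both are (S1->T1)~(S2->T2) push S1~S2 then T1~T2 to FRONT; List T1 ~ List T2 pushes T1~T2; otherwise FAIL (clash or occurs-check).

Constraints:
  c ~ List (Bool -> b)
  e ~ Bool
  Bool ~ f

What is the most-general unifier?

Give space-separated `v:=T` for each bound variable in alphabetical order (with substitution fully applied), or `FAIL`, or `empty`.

Answer: c:=List (Bool -> b) e:=Bool f:=Bool

Derivation:
step 1: unify c ~ List (Bool -> b)  [subst: {-} | 2 pending]
  bind c := List (Bool -> b)
step 2: unify e ~ Bool  [subst: {c:=List (Bool -> b)} | 1 pending]
  bind e := Bool
step 3: unify Bool ~ f  [subst: {c:=List (Bool -> b), e:=Bool} | 0 pending]
  bind f := Bool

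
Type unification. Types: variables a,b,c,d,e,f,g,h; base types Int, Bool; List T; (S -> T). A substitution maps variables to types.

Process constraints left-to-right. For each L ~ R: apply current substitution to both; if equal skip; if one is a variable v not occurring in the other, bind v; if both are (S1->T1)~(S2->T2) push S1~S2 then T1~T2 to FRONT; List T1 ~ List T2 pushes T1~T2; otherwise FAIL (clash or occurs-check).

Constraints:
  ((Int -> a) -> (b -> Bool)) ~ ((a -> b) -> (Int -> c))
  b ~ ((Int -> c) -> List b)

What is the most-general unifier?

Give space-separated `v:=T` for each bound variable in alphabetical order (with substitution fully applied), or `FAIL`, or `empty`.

step 1: unify ((Int -> a) -> (b -> Bool)) ~ ((a -> b) -> (Int -> c))  [subst: {-} | 1 pending]
  -> decompose arrow: push (Int -> a)~(a -> b), (b -> Bool)~(Int -> c)
step 2: unify (Int -> a) ~ (a -> b)  [subst: {-} | 2 pending]
  -> decompose arrow: push Int~a, a~b
step 3: unify Int ~ a  [subst: {-} | 3 pending]
  bind a := Int
step 4: unify Int ~ b  [subst: {a:=Int} | 2 pending]
  bind b := Int
step 5: unify (Int -> Bool) ~ (Int -> c)  [subst: {a:=Int, b:=Int} | 1 pending]
  -> decompose arrow: push Int~Int, Bool~c
step 6: unify Int ~ Int  [subst: {a:=Int, b:=Int} | 2 pending]
  -> identical, skip
step 7: unify Bool ~ c  [subst: {a:=Int, b:=Int} | 1 pending]
  bind c := Bool
step 8: unify Int ~ ((Int -> Bool) -> List Int)  [subst: {a:=Int, b:=Int, c:=Bool} | 0 pending]
  clash: Int vs ((Int -> Bool) -> List Int)

Answer: FAIL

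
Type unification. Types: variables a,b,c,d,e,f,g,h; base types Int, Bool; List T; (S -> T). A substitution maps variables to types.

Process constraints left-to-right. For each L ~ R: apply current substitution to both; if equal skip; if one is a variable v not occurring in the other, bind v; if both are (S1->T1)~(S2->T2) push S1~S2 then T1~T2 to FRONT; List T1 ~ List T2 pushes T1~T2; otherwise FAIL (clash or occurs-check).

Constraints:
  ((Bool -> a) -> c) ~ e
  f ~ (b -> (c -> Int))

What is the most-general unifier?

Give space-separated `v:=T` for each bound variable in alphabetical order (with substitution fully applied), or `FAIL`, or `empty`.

step 1: unify ((Bool -> a) -> c) ~ e  [subst: {-} | 1 pending]
  bind e := ((Bool -> a) -> c)
step 2: unify f ~ (b -> (c -> Int))  [subst: {e:=((Bool -> a) -> c)} | 0 pending]
  bind f := (b -> (c -> Int))

Answer: e:=((Bool -> a) -> c) f:=(b -> (c -> Int))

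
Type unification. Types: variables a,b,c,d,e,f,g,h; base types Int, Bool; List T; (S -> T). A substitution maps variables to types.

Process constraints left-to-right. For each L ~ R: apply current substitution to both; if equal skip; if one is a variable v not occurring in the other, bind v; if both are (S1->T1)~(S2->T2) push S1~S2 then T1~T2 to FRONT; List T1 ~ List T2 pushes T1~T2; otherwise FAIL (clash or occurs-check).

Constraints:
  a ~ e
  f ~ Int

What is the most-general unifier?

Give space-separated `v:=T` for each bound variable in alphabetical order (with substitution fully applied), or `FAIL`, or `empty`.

Answer: a:=e f:=Int

Derivation:
step 1: unify a ~ e  [subst: {-} | 1 pending]
  bind a := e
step 2: unify f ~ Int  [subst: {a:=e} | 0 pending]
  bind f := Int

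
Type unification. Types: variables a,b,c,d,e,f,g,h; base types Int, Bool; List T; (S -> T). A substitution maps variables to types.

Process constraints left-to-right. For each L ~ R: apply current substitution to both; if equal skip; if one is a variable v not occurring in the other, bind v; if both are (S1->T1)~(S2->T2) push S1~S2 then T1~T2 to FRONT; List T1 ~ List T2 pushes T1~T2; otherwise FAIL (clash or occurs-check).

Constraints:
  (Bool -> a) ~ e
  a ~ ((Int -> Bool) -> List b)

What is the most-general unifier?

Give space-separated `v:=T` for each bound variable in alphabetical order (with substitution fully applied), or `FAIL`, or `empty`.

Answer: a:=((Int -> Bool) -> List b) e:=(Bool -> ((Int -> Bool) -> List b))

Derivation:
step 1: unify (Bool -> a) ~ e  [subst: {-} | 1 pending]
  bind e := (Bool -> a)
step 2: unify a ~ ((Int -> Bool) -> List b)  [subst: {e:=(Bool -> a)} | 0 pending]
  bind a := ((Int -> Bool) -> List b)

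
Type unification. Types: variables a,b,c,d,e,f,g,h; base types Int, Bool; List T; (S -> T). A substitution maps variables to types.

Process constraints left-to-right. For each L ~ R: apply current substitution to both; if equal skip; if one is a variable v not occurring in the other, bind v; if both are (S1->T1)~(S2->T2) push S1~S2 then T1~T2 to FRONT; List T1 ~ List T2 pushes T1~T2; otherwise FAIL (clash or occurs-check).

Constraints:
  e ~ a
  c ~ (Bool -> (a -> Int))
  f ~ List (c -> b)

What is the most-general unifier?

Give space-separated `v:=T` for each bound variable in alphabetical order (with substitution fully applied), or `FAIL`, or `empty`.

Answer: c:=(Bool -> (a -> Int)) e:=a f:=List ((Bool -> (a -> Int)) -> b)

Derivation:
step 1: unify e ~ a  [subst: {-} | 2 pending]
  bind e := a
step 2: unify c ~ (Bool -> (a -> Int))  [subst: {e:=a} | 1 pending]
  bind c := (Bool -> (a -> Int))
step 3: unify f ~ List ((Bool -> (a -> Int)) -> b)  [subst: {e:=a, c:=(Bool -> (a -> Int))} | 0 pending]
  bind f := List ((Bool -> (a -> Int)) -> b)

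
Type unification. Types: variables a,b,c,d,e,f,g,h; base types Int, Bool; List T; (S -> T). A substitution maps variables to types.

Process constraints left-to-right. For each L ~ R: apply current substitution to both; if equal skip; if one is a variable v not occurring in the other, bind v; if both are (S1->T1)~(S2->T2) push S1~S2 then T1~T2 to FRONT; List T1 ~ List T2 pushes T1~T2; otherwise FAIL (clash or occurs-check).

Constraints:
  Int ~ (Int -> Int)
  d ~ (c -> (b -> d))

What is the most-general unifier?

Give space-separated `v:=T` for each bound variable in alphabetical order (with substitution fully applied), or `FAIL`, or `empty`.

step 1: unify Int ~ (Int -> Int)  [subst: {-} | 1 pending]
  clash: Int vs (Int -> Int)

Answer: FAIL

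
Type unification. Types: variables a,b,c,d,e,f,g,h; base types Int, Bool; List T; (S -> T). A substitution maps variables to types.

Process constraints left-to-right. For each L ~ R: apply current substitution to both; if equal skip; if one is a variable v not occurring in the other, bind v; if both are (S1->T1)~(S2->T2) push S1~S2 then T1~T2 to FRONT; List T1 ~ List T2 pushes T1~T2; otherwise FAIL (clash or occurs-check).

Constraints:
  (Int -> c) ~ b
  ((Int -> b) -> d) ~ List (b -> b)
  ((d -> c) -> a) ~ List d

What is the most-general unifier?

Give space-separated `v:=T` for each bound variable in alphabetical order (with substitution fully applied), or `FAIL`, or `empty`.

Answer: FAIL

Derivation:
step 1: unify (Int -> c) ~ b  [subst: {-} | 2 pending]
  bind b := (Int -> c)
step 2: unify ((Int -> (Int -> c)) -> d) ~ List ((Int -> c) -> (Int -> c))  [subst: {b:=(Int -> c)} | 1 pending]
  clash: ((Int -> (Int -> c)) -> d) vs List ((Int -> c) -> (Int -> c))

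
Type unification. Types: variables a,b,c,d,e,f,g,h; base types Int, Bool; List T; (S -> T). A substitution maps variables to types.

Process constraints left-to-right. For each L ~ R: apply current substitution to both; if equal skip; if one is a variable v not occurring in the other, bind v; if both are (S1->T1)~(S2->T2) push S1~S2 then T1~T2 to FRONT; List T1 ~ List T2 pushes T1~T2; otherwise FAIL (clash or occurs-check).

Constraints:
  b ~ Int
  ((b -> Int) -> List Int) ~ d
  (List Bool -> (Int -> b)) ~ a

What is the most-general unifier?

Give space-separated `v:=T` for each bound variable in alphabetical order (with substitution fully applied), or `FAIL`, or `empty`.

step 1: unify b ~ Int  [subst: {-} | 2 pending]
  bind b := Int
step 2: unify ((Int -> Int) -> List Int) ~ d  [subst: {b:=Int} | 1 pending]
  bind d := ((Int -> Int) -> List Int)
step 3: unify (List Bool -> (Int -> Int)) ~ a  [subst: {b:=Int, d:=((Int -> Int) -> List Int)} | 0 pending]
  bind a := (List Bool -> (Int -> Int))

Answer: a:=(List Bool -> (Int -> Int)) b:=Int d:=((Int -> Int) -> List Int)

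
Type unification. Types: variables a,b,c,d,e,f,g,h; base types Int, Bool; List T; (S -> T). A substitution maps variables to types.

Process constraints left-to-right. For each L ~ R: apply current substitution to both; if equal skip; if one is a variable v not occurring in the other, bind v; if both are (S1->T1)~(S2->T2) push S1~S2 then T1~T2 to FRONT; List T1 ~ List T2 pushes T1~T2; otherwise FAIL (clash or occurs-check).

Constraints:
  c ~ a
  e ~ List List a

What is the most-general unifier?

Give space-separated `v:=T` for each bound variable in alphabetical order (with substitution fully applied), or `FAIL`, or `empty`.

step 1: unify c ~ a  [subst: {-} | 1 pending]
  bind c := a
step 2: unify e ~ List List a  [subst: {c:=a} | 0 pending]
  bind e := List List a

Answer: c:=a e:=List List a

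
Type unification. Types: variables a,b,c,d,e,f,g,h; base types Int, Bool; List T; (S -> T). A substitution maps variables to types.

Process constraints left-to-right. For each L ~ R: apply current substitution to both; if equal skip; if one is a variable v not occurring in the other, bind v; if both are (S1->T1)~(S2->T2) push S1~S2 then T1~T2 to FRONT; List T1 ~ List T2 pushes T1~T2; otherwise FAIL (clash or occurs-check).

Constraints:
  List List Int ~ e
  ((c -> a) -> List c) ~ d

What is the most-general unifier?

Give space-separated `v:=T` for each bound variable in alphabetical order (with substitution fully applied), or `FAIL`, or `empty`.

Answer: d:=((c -> a) -> List c) e:=List List Int

Derivation:
step 1: unify List List Int ~ e  [subst: {-} | 1 pending]
  bind e := List List Int
step 2: unify ((c -> a) -> List c) ~ d  [subst: {e:=List List Int} | 0 pending]
  bind d := ((c -> a) -> List c)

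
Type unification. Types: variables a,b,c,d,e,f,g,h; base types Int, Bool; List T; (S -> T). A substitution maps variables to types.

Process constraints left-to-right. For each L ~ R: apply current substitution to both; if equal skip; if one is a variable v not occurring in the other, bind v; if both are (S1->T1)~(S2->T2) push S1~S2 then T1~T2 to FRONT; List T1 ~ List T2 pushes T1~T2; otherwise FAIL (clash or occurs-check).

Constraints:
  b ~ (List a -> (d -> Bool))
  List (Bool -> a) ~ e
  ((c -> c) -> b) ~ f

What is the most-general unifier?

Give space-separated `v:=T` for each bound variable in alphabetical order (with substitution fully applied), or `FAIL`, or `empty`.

Answer: b:=(List a -> (d -> Bool)) e:=List (Bool -> a) f:=((c -> c) -> (List a -> (d -> Bool)))

Derivation:
step 1: unify b ~ (List a -> (d -> Bool))  [subst: {-} | 2 pending]
  bind b := (List a -> (d -> Bool))
step 2: unify List (Bool -> a) ~ e  [subst: {b:=(List a -> (d -> Bool))} | 1 pending]
  bind e := List (Bool -> a)
step 3: unify ((c -> c) -> (List a -> (d -> Bool))) ~ f  [subst: {b:=(List a -> (d -> Bool)), e:=List (Bool -> a)} | 0 pending]
  bind f := ((c -> c) -> (List a -> (d -> Bool)))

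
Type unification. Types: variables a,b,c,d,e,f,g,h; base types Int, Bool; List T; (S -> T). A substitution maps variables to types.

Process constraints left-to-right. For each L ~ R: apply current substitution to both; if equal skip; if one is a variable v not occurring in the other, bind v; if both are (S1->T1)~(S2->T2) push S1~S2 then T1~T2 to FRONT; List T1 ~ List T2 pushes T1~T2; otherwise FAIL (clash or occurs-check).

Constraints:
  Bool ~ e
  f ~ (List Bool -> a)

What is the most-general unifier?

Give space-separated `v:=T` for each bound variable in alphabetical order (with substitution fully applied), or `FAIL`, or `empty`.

Answer: e:=Bool f:=(List Bool -> a)

Derivation:
step 1: unify Bool ~ e  [subst: {-} | 1 pending]
  bind e := Bool
step 2: unify f ~ (List Bool -> a)  [subst: {e:=Bool} | 0 pending]
  bind f := (List Bool -> a)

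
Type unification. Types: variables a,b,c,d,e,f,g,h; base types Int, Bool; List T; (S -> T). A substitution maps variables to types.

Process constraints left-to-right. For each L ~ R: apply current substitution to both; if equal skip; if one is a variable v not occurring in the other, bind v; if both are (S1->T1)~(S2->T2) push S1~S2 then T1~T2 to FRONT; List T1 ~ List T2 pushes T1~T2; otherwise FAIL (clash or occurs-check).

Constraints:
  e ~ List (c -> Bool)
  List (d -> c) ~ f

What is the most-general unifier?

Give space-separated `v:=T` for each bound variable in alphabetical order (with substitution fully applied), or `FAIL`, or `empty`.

step 1: unify e ~ List (c -> Bool)  [subst: {-} | 1 pending]
  bind e := List (c -> Bool)
step 2: unify List (d -> c) ~ f  [subst: {e:=List (c -> Bool)} | 0 pending]
  bind f := List (d -> c)

Answer: e:=List (c -> Bool) f:=List (d -> c)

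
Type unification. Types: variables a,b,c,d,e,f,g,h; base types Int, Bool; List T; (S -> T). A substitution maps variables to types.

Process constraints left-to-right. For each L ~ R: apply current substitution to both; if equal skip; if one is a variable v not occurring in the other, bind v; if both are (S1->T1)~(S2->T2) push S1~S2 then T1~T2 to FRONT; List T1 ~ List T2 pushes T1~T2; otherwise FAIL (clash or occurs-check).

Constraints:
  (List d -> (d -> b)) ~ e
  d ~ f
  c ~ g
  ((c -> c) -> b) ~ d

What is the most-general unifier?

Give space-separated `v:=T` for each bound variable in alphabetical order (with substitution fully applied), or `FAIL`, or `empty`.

Answer: c:=g d:=((g -> g) -> b) e:=(List ((g -> g) -> b) -> (((g -> g) -> b) -> b)) f:=((g -> g) -> b)

Derivation:
step 1: unify (List d -> (d -> b)) ~ e  [subst: {-} | 3 pending]
  bind e := (List d -> (d -> b))
step 2: unify d ~ f  [subst: {e:=(List d -> (d -> b))} | 2 pending]
  bind d := f
step 3: unify c ~ g  [subst: {e:=(List d -> (d -> b)), d:=f} | 1 pending]
  bind c := g
step 4: unify ((g -> g) -> b) ~ f  [subst: {e:=(List d -> (d -> b)), d:=f, c:=g} | 0 pending]
  bind f := ((g -> g) -> b)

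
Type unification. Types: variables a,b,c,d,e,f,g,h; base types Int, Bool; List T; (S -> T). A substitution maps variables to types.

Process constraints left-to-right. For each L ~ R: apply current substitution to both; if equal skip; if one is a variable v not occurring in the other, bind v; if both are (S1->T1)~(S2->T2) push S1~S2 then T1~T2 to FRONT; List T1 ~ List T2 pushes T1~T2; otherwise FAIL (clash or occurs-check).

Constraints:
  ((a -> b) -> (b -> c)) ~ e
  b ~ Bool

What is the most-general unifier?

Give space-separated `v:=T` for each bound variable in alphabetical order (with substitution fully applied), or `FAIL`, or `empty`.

Answer: b:=Bool e:=((a -> Bool) -> (Bool -> c))

Derivation:
step 1: unify ((a -> b) -> (b -> c)) ~ e  [subst: {-} | 1 pending]
  bind e := ((a -> b) -> (b -> c))
step 2: unify b ~ Bool  [subst: {e:=((a -> b) -> (b -> c))} | 0 pending]
  bind b := Bool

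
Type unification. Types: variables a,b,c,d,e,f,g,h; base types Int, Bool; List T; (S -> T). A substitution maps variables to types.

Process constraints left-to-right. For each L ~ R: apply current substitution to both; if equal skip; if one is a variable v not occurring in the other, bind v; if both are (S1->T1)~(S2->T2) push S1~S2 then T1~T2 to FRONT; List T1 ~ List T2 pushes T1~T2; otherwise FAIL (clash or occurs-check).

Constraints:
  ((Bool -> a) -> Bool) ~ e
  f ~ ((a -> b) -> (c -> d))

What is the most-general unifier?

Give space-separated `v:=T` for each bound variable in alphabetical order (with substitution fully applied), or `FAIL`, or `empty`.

step 1: unify ((Bool -> a) -> Bool) ~ e  [subst: {-} | 1 pending]
  bind e := ((Bool -> a) -> Bool)
step 2: unify f ~ ((a -> b) -> (c -> d))  [subst: {e:=((Bool -> a) -> Bool)} | 0 pending]
  bind f := ((a -> b) -> (c -> d))

Answer: e:=((Bool -> a) -> Bool) f:=((a -> b) -> (c -> d))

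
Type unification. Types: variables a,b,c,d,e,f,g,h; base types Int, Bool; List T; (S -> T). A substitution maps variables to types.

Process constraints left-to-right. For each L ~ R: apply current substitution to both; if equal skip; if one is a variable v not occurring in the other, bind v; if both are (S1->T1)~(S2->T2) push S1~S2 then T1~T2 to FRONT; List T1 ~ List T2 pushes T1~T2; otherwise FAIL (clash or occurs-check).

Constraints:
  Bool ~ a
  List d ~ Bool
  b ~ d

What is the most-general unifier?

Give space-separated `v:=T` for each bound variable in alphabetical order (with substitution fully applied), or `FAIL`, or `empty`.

Answer: FAIL

Derivation:
step 1: unify Bool ~ a  [subst: {-} | 2 pending]
  bind a := Bool
step 2: unify List d ~ Bool  [subst: {a:=Bool} | 1 pending]
  clash: List d vs Bool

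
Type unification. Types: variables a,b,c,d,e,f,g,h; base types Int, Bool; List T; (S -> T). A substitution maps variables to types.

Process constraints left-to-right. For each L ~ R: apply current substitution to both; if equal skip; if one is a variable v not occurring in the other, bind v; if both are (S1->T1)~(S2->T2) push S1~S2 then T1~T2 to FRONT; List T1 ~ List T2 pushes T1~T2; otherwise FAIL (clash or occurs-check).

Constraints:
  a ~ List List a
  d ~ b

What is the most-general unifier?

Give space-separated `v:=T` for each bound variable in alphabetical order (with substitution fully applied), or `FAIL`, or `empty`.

step 1: unify a ~ List List a  [subst: {-} | 1 pending]
  occurs-check fail: a in List List a

Answer: FAIL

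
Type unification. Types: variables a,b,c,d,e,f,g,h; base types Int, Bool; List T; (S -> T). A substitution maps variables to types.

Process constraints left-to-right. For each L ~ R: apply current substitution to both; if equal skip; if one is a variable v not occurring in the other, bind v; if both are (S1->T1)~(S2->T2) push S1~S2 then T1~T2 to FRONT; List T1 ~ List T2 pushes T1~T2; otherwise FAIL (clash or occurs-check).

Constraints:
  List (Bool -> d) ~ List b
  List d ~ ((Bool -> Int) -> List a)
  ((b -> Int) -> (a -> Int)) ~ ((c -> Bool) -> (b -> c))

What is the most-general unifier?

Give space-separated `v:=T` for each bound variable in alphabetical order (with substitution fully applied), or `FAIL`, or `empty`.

step 1: unify List (Bool -> d) ~ List b  [subst: {-} | 2 pending]
  -> decompose List: push (Bool -> d)~b
step 2: unify (Bool -> d) ~ b  [subst: {-} | 2 pending]
  bind b := (Bool -> d)
step 3: unify List d ~ ((Bool -> Int) -> List a)  [subst: {b:=(Bool -> d)} | 1 pending]
  clash: List d vs ((Bool -> Int) -> List a)

Answer: FAIL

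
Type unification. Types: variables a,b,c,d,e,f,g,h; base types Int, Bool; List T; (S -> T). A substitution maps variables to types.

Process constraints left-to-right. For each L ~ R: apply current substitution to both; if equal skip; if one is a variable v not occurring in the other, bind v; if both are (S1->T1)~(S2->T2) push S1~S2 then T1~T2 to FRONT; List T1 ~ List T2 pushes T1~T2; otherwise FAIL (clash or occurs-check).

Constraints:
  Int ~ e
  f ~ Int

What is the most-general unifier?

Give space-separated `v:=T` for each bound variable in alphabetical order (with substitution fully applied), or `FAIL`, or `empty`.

step 1: unify Int ~ e  [subst: {-} | 1 pending]
  bind e := Int
step 2: unify f ~ Int  [subst: {e:=Int} | 0 pending]
  bind f := Int

Answer: e:=Int f:=Int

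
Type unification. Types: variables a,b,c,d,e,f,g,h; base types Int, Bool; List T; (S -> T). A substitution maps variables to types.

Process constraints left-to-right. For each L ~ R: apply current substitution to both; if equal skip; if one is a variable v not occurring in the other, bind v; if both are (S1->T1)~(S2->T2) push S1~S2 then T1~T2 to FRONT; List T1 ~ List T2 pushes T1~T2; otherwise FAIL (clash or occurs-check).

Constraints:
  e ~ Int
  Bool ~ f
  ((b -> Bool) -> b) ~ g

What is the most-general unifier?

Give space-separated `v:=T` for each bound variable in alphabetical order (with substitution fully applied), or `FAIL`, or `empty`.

step 1: unify e ~ Int  [subst: {-} | 2 pending]
  bind e := Int
step 2: unify Bool ~ f  [subst: {e:=Int} | 1 pending]
  bind f := Bool
step 3: unify ((b -> Bool) -> b) ~ g  [subst: {e:=Int, f:=Bool} | 0 pending]
  bind g := ((b -> Bool) -> b)

Answer: e:=Int f:=Bool g:=((b -> Bool) -> b)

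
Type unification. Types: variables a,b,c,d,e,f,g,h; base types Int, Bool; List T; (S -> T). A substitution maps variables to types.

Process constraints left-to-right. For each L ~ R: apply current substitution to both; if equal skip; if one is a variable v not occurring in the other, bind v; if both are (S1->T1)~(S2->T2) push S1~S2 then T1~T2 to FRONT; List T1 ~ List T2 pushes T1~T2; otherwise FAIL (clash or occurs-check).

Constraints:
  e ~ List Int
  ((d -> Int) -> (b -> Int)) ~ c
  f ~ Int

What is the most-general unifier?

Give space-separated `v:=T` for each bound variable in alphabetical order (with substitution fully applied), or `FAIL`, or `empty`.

Answer: c:=((d -> Int) -> (b -> Int)) e:=List Int f:=Int

Derivation:
step 1: unify e ~ List Int  [subst: {-} | 2 pending]
  bind e := List Int
step 2: unify ((d -> Int) -> (b -> Int)) ~ c  [subst: {e:=List Int} | 1 pending]
  bind c := ((d -> Int) -> (b -> Int))
step 3: unify f ~ Int  [subst: {e:=List Int, c:=((d -> Int) -> (b -> Int))} | 0 pending]
  bind f := Int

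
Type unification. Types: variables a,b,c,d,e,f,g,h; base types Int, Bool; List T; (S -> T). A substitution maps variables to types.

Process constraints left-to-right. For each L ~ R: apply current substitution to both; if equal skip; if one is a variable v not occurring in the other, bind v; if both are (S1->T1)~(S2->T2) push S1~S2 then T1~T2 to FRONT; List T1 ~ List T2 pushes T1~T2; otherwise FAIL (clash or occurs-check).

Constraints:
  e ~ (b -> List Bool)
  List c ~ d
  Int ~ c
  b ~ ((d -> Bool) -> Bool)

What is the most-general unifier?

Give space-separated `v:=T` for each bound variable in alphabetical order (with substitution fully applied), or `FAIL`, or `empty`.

step 1: unify e ~ (b -> List Bool)  [subst: {-} | 3 pending]
  bind e := (b -> List Bool)
step 2: unify List c ~ d  [subst: {e:=(b -> List Bool)} | 2 pending]
  bind d := List c
step 3: unify Int ~ c  [subst: {e:=(b -> List Bool), d:=List c} | 1 pending]
  bind c := Int
step 4: unify b ~ ((List Int -> Bool) -> Bool)  [subst: {e:=(b -> List Bool), d:=List c, c:=Int} | 0 pending]
  bind b := ((List Int -> Bool) -> Bool)

Answer: b:=((List Int -> Bool) -> Bool) c:=Int d:=List Int e:=(((List Int -> Bool) -> Bool) -> List Bool)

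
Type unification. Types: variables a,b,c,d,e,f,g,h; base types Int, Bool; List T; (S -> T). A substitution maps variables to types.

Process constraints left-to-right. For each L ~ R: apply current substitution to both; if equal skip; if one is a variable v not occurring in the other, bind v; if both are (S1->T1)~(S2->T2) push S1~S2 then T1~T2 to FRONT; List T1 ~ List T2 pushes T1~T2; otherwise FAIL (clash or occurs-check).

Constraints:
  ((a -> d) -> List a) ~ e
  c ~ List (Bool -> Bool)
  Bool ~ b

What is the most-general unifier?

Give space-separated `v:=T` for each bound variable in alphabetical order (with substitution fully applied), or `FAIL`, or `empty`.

Answer: b:=Bool c:=List (Bool -> Bool) e:=((a -> d) -> List a)

Derivation:
step 1: unify ((a -> d) -> List a) ~ e  [subst: {-} | 2 pending]
  bind e := ((a -> d) -> List a)
step 2: unify c ~ List (Bool -> Bool)  [subst: {e:=((a -> d) -> List a)} | 1 pending]
  bind c := List (Bool -> Bool)
step 3: unify Bool ~ b  [subst: {e:=((a -> d) -> List a), c:=List (Bool -> Bool)} | 0 pending]
  bind b := Bool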